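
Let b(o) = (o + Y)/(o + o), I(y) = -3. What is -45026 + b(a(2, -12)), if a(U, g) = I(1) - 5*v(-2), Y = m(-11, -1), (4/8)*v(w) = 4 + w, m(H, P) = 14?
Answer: -2071187/46 ≈ -45026.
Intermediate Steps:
v(w) = 8 + 2*w (v(w) = 2*(4 + w) = 8 + 2*w)
Y = 14
a(U, g) = -23 (a(U, g) = -3 - 5*(8 + 2*(-2)) = -3 - 5*(8 - 4) = -3 - 5*4 = -3 - 20 = -23)
b(o) = (14 + o)/(2*o) (b(o) = (o + 14)/(o + o) = (14 + o)/((2*o)) = (14 + o)*(1/(2*o)) = (14 + o)/(2*o))
-45026 + b(a(2, -12)) = -45026 + (½)*(14 - 23)/(-23) = -45026 + (½)*(-1/23)*(-9) = -45026 + 9/46 = -2071187/46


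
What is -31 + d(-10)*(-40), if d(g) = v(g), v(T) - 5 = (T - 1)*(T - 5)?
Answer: -6831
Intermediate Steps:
v(T) = 5 + (-1 + T)*(-5 + T) (v(T) = 5 + (T - 1)*(T - 5) = 5 + (-1 + T)*(-5 + T))
d(g) = 10 + g² - 6*g
-31 + d(-10)*(-40) = -31 + (10 + (-10)² - 6*(-10))*(-40) = -31 + (10 + 100 + 60)*(-40) = -31 + 170*(-40) = -31 - 6800 = -6831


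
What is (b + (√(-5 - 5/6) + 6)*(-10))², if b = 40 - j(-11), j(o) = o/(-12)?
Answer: -20999/144 + 1255*I*√210/18 ≈ -145.83 + 1010.4*I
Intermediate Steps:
j(o) = -o/12
b = 469/12 (b = 40 - (-1)*(-11)/12 = 40 - 1*11/12 = 40 - 11/12 = 469/12 ≈ 39.083)
(b + (√(-5 - 5/6) + 6)*(-10))² = (469/12 + (√(-5 - 5/6) + 6)*(-10))² = (469/12 + (√(-5 - 5*⅙) + 6)*(-10))² = (469/12 + (√(-5 - ⅚) + 6)*(-10))² = (469/12 + (√(-35/6) + 6)*(-10))² = (469/12 + (I*√210/6 + 6)*(-10))² = (469/12 + (6 + I*√210/6)*(-10))² = (469/12 + (-60 - 5*I*√210/3))² = (-251/12 - 5*I*√210/3)²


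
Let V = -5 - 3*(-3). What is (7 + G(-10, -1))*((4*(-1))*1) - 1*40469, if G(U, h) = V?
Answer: -40513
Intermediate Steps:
V = 4 (V = -5 + 9 = 4)
G(U, h) = 4
(7 + G(-10, -1))*((4*(-1))*1) - 1*40469 = (7 + 4)*((4*(-1))*1) - 1*40469 = 11*(-4*1) - 40469 = 11*(-4) - 40469 = -44 - 40469 = -40513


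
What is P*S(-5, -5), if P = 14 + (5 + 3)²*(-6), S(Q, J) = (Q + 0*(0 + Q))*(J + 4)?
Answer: -1850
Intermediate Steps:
S(Q, J) = Q*(4 + J) (S(Q, J) = (Q + 0*Q)*(4 + J) = (Q + 0)*(4 + J) = Q*(4 + J))
P = -370 (P = 14 + 8²*(-6) = 14 + 64*(-6) = 14 - 384 = -370)
P*S(-5, -5) = -(-1850)*(4 - 5) = -(-1850)*(-1) = -370*5 = -1850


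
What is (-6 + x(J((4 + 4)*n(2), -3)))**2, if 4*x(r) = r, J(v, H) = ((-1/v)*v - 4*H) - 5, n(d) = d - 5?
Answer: 81/4 ≈ 20.250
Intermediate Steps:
n(d) = -5 + d
J(v, H) = -6 - 4*H (J(v, H) = (-1 - 4*H) - 5 = -6 - 4*H)
x(r) = r/4
(-6 + x(J((4 + 4)*n(2), -3)))**2 = (-6 + (-6 - 4*(-3))/4)**2 = (-6 + (-6 + 12)/4)**2 = (-6 + (1/4)*6)**2 = (-6 + 3/2)**2 = (-9/2)**2 = 81/4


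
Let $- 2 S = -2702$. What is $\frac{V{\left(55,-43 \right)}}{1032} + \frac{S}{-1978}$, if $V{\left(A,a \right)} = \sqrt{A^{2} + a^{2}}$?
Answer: $- \frac{1351}{1978} + \frac{\sqrt{4874}}{1032} \approx -0.61536$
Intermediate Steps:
$S = 1351$ ($S = \left(- \frac{1}{2}\right) \left(-2702\right) = 1351$)
$\frac{V{\left(55,-43 \right)}}{1032} + \frac{S}{-1978} = \frac{\sqrt{55^{2} + \left(-43\right)^{2}}}{1032} + \frac{1351}{-1978} = \sqrt{3025 + 1849} \cdot \frac{1}{1032} + 1351 \left(- \frac{1}{1978}\right) = \sqrt{4874} \cdot \frac{1}{1032} - \frac{1351}{1978} = \frac{\sqrt{4874}}{1032} - \frac{1351}{1978} = - \frac{1351}{1978} + \frac{\sqrt{4874}}{1032}$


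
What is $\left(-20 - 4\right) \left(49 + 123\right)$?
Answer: $-4128$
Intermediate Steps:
$\left(-20 - 4\right) \left(49 + 123\right) = \left(-20 - 4\right) 172 = \left(-24\right) 172 = -4128$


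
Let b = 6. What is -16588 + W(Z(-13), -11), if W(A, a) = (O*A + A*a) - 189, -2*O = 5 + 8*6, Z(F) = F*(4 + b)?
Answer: -11902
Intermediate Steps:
Z(F) = 10*F (Z(F) = F*(4 + 6) = F*10 = 10*F)
O = -53/2 (O = -(5 + 8*6)/2 = -(5 + 48)/2 = -½*53 = -53/2 ≈ -26.500)
W(A, a) = -189 - 53*A/2 + A*a (W(A, a) = (-53*A/2 + A*a) - 189 = -189 - 53*A/2 + A*a)
-16588 + W(Z(-13), -11) = -16588 + (-189 - 265*(-13) + (10*(-13))*(-11)) = -16588 + (-189 - 53/2*(-130) - 130*(-11)) = -16588 + (-189 + 3445 + 1430) = -16588 + 4686 = -11902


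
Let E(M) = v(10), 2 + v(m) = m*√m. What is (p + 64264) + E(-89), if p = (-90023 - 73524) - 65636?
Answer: -164921 + 10*√10 ≈ -1.6489e+5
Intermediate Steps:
v(m) = -2 + m^(3/2) (v(m) = -2 + m*√m = -2 + m^(3/2))
E(M) = -2 + 10*√10 (E(M) = -2 + 10^(3/2) = -2 + 10*√10)
p = -229183 (p = -163547 - 65636 = -229183)
(p + 64264) + E(-89) = (-229183 + 64264) + (-2 + 10*√10) = -164919 + (-2 + 10*√10) = -164921 + 10*√10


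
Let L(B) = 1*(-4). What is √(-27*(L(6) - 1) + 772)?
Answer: √907 ≈ 30.116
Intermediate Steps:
L(B) = -4
√(-27*(L(6) - 1) + 772) = √(-27*(-4 - 1) + 772) = √(-27*(-5) + 772) = √(135 + 772) = √907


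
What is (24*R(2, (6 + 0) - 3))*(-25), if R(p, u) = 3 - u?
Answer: 0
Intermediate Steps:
(24*R(2, (6 + 0) - 3))*(-25) = (24*(3 - ((6 + 0) - 3)))*(-25) = (24*(3 - (6 - 3)))*(-25) = (24*(3 - 1*3))*(-25) = (24*(3 - 3))*(-25) = (24*0)*(-25) = 0*(-25) = 0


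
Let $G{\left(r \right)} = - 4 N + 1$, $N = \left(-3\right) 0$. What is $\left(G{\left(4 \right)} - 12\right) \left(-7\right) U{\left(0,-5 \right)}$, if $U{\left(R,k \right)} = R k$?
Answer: $0$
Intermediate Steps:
$N = 0$
$G{\left(r \right)} = 1$ ($G{\left(r \right)} = \left(-4\right) 0 + 1 = 0 + 1 = 1$)
$\left(G{\left(4 \right)} - 12\right) \left(-7\right) U{\left(0,-5 \right)} = \left(1 - 12\right) \left(-7\right) 0 \left(-5\right) = \left(-11\right) \left(-7\right) 0 = 77 \cdot 0 = 0$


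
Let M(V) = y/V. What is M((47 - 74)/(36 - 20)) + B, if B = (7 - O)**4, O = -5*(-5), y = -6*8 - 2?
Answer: 2835152/27 ≈ 1.0501e+5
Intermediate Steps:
y = -50 (y = -48 - 2 = -50)
O = 25
M(V) = -50/V
B = 104976 (B = (7 - 1*25)**4 = (7 - 25)**4 = (-18)**4 = 104976)
M((47 - 74)/(36 - 20)) + B = -50*(36 - 20)/(47 - 74) + 104976 = -50/((-27/16)) + 104976 = -50/((-27*1/16)) + 104976 = -50/(-27/16) + 104976 = -50*(-16/27) + 104976 = 800/27 + 104976 = 2835152/27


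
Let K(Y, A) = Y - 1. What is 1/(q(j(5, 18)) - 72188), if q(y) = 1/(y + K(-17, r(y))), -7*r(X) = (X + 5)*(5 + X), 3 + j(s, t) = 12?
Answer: -9/649693 ≈ -1.3853e-5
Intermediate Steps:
j(s, t) = 9 (j(s, t) = -3 + 12 = 9)
r(X) = -(5 + X)²/7 (r(X) = -(X + 5)*(5 + X)/7 = -(5 + X)*(5 + X)/7 = -(5 + X)²/7)
K(Y, A) = -1 + Y
q(y) = 1/(-18 + y) (q(y) = 1/(y + (-1 - 17)) = 1/(y - 18) = 1/(-18 + y))
1/(q(j(5, 18)) - 72188) = 1/(1/(-18 + 9) - 72188) = 1/(1/(-9) - 72188) = 1/(-⅑ - 72188) = 1/(-649693/9) = -9/649693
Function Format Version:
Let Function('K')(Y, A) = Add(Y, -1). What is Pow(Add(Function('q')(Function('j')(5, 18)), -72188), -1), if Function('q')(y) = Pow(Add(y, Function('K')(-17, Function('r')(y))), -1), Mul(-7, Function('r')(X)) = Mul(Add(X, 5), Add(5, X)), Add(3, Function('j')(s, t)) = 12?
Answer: Rational(-9, 649693) ≈ -1.3853e-5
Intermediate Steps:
Function('j')(s, t) = 9 (Function('j')(s, t) = Add(-3, 12) = 9)
Function('r')(X) = Mul(Rational(-1, 7), Pow(Add(5, X), 2)) (Function('r')(X) = Mul(Rational(-1, 7), Mul(Add(X, 5), Add(5, X))) = Mul(Rational(-1, 7), Mul(Add(5, X), Add(5, X))) = Mul(Rational(-1, 7), Pow(Add(5, X), 2)))
Function('K')(Y, A) = Add(-1, Y)
Function('q')(y) = Pow(Add(-18, y), -1) (Function('q')(y) = Pow(Add(y, Add(-1, -17)), -1) = Pow(Add(y, -18), -1) = Pow(Add(-18, y), -1))
Pow(Add(Function('q')(Function('j')(5, 18)), -72188), -1) = Pow(Add(Pow(Add(-18, 9), -1), -72188), -1) = Pow(Add(Pow(-9, -1), -72188), -1) = Pow(Add(Rational(-1, 9), -72188), -1) = Pow(Rational(-649693, 9), -1) = Rational(-9, 649693)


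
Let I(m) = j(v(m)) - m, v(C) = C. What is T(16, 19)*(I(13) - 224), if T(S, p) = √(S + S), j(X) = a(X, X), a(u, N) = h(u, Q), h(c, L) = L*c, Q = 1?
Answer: -896*√2 ≈ -1267.1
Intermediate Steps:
a(u, N) = u (a(u, N) = 1*u = u)
j(X) = X
T(S, p) = √2*√S (T(S, p) = √(2*S) = √2*√S)
I(m) = 0 (I(m) = m - m = 0)
T(16, 19)*(I(13) - 224) = (√2*√16)*(0 - 224) = (√2*4)*(-224) = (4*√2)*(-224) = -896*√2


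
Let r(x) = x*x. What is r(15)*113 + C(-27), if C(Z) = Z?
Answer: 25398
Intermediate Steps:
r(x) = x**2
r(15)*113 + C(-27) = 15**2*113 - 27 = 225*113 - 27 = 25425 - 27 = 25398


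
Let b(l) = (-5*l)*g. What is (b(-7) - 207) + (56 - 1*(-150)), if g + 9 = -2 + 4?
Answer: -246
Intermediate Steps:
g = -7 (g = -9 + (-2 + 4) = -9 + 2 = -7)
b(l) = 35*l (b(l) = -5*l*(-7) = 35*l)
(b(-7) - 207) + (56 - 1*(-150)) = (35*(-7) - 207) + (56 - 1*(-150)) = (-245 - 207) + (56 + 150) = -452 + 206 = -246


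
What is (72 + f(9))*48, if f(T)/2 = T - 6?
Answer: 3744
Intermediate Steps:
f(T) = -12 + 2*T (f(T) = 2*(T - 6) = 2*(-6 + T) = -12 + 2*T)
(72 + f(9))*48 = (72 + (-12 + 2*9))*48 = (72 + (-12 + 18))*48 = (72 + 6)*48 = 78*48 = 3744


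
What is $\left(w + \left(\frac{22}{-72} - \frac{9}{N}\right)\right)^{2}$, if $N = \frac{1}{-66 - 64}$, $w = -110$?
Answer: $\frac{1455346201}{1296} \approx 1.123 \cdot 10^{6}$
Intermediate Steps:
$N = - \frac{1}{130}$ ($N = \frac{1}{-130} = - \frac{1}{130} \approx -0.0076923$)
$\left(w + \left(\frac{22}{-72} - \frac{9}{N}\right)\right)^{2} = \left(-110 + \left(\frac{22}{-72} - \frac{9}{- \frac{1}{130}}\right)\right)^{2} = \left(-110 + \left(22 \left(- \frac{1}{72}\right) - -1170\right)\right)^{2} = \left(-110 + \left(- \frac{11}{36} + 1170\right)\right)^{2} = \left(-110 + \frac{42109}{36}\right)^{2} = \left(\frac{38149}{36}\right)^{2} = \frac{1455346201}{1296}$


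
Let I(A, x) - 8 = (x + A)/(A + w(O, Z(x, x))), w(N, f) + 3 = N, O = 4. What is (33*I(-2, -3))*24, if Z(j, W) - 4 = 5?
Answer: 10296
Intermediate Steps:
Z(j, W) = 9 (Z(j, W) = 4 + 5 = 9)
w(N, f) = -3 + N
I(A, x) = 8 + (A + x)/(1 + A) (I(A, x) = 8 + (x + A)/(A + (-3 + 4)) = 8 + (A + x)/(A + 1) = 8 + (A + x)/(1 + A))
(33*I(-2, -3))*24 = (33*((8 - 3 + 9*(-2))/(1 - 2)))*24 = (33*((8 - 3 - 18)/(-1)))*24 = (33*(-1*(-13)))*24 = (33*13)*24 = 429*24 = 10296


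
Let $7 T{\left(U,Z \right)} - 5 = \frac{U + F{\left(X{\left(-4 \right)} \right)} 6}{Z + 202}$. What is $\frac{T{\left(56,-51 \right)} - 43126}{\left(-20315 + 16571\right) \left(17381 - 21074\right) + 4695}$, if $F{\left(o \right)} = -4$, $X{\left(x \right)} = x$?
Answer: $- \frac{15194465}{4873223453} \approx -0.0031179$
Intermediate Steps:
$T{\left(U,Z \right)} = \frac{5}{7} + \frac{-24 + U}{7 \left(202 + Z\right)}$ ($T{\left(U,Z \right)} = \frac{5}{7} + \frac{\left(U - 24\right) \frac{1}{Z + 202}}{7} = \frac{5}{7} + \frac{\left(U - 24\right) \frac{1}{202 + Z}}{7} = \frac{5}{7} + \frac{\left(-24 + U\right) \frac{1}{202 + Z}}{7} = \frac{5}{7} + \frac{\frac{1}{202 + Z} \left(-24 + U\right)}{7} = \frac{5}{7} + \frac{-24 + U}{7 \left(202 + Z\right)}$)
$\frac{T{\left(56,-51 \right)} - 43126}{\left(-20315 + 16571\right) \left(17381 - 21074\right) + 4695} = \frac{\frac{986 + 56 + 5 \left(-51\right)}{7 \left(202 - 51\right)} - 43126}{\left(-20315 + 16571\right) \left(17381 - 21074\right) + 4695} = \frac{\frac{986 + 56 - 255}{7 \cdot 151} - 43126}{\left(-3744\right) \left(-3693\right) + 4695} = \frac{\frac{1}{7} \cdot \frac{1}{151} \cdot 787 - 43126}{13826592 + 4695} = \frac{\frac{787}{1057} - 43126}{13831287} = \left(- \frac{45583395}{1057}\right) \frac{1}{13831287} = - \frac{15194465}{4873223453}$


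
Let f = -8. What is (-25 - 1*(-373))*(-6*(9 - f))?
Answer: -35496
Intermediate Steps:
(-25 - 1*(-373))*(-6*(9 - f)) = (-25 - 1*(-373))*(-6*(9 - 1*(-8))) = (-25 + 373)*(-6*(9 + 8)) = 348*(-6*17) = 348*(-102) = -35496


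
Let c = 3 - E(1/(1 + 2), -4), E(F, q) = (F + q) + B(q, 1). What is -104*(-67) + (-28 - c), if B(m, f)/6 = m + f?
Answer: 20746/3 ≈ 6915.3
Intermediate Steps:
B(m, f) = 6*f + 6*m (B(m, f) = 6*(m + f) = 6*(f + m) = 6*f + 6*m)
E(F, q) = 6 + F + 7*q (E(F, q) = (F + q) + (6*1 + 6*q) = (F + q) + (6 + 6*q) = 6 + F + 7*q)
c = 74/3 (c = 3 - (6 + 1/(1 + 2) + 7*(-4)) = 3 - (6 + 1/3 - 28) = 3 - (6 + ⅓ - 28) = 3 - 1*(-65/3) = 3 + 65/3 = 74/3 ≈ 24.667)
-104*(-67) + (-28 - c) = -104*(-67) + (-28 - 1*74/3) = 6968 + (-28 - 74/3) = 6968 - 158/3 = 20746/3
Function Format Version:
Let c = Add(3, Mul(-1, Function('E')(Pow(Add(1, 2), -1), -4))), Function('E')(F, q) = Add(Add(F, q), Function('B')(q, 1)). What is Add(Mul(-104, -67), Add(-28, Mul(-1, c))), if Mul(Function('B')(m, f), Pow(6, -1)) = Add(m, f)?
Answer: Rational(20746, 3) ≈ 6915.3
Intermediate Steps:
Function('B')(m, f) = Add(Mul(6, f), Mul(6, m)) (Function('B')(m, f) = Mul(6, Add(m, f)) = Mul(6, Add(f, m)) = Add(Mul(6, f), Mul(6, m)))
Function('E')(F, q) = Add(6, F, Mul(7, q)) (Function('E')(F, q) = Add(Add(F, q), Add(Mul(6, 1), Mul(6, q))) = Add(Add(F, q), Add(6, Mul(6, q))) = Add(6, F, Mul(7, q)))
c = Rational(74, 3) (c = Add(3, Mul(-1, Add(6, Pow(Add(1, 2), -1), Mul(7, -4)))) = Add(3, Mul(-1, Add(6, Pow(3, -1), -28))) = Add(3, Mul(-1, Add(6, Rational(1, 3), -28))) = Add(3, Mul(-1, Rational(-65, 3))) = Add(3, Rational(65, 3)) = Rational(74, 3) ≈ 24.667)
Add(Mul(-104, -67), Add(-28, Mul(-1, c))) = Add(Mul(-104, -67), Add(-28, Mul(-1, Rational(74, 3)))) = Add(6968, Add(-28, Rational(-74, 3))) = Add(6968, Rational(-158, 3)) = Rational(20746, 3)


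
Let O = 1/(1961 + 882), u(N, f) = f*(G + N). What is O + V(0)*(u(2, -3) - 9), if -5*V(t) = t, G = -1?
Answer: 1/2843 ≈ 0.00035174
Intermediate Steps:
V(t) = -t/5
u(N, f) = f*(-1 + N)
O = 1/2843 ≈ 0.00035174
O + V(0)*(u(2, -3) - 9) = 1/2843 + (-⅕*0)*(-3*(-1 + 2) - 9) = 1/2843 + 0*(-3*1 - 9) = 1/2843 + 0*(-3 - 9) = 1/2843 + 0*(-12) = 1/2843 + 0 = 1/2843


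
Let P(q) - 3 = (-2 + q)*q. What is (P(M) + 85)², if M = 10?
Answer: 28224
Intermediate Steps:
P(q) = 3 + q*(-2 + q) (P(q) = 3 + (-2 + q)*q = 3 + q*(-2 + q))
(P(M) + 85)² = ((3 + 10² - 2*10) + 85)² = ((3 + 100 - 20) + 85)² = (83 + 85)² = 168² = 28224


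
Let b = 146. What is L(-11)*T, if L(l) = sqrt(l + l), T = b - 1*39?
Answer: 107*I*sqrt(22) ≈ 501.87*I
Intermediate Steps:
T = 107 (T = 146 - 1*39 = 146 - 39 = 107)
L(l) = sqrt(2)*sqrt(l) (L(l) = sqrt(2*l) = sqrt(2)*sqrt(l))
L(-11)*T = (sqrt(2)*sqrt(-11))*107 = (sqrt(2)*(I*sqrt(11)))*107 = (I*sqrt(22))*107 = 107*I*sqrt(22)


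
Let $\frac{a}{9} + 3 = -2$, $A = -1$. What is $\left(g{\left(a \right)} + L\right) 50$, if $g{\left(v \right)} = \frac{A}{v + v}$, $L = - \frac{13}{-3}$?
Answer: $\frac{1955}{9} \approx 217.22$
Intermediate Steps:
$a = -45$ ($a = -27 + 9 \left(-2\right) = -27 - 18 = -45$)
$L = \frac{13}{3}$ ($L = \left(-13\right) \left(- \frac{1}{3}\right) = \frac{13}{3} \approx 4.3333$)
$g{\left(v \right)} = - \frac{1}{2 v}$ ($g{\left(v \right)} = \frac{1}{v + v} \left(-1\right) = \frac{1}{2 v} \left(-1\right) = - \frac{1}{2 v}$)
$\left(g{\left(a \right)} + L\right) 50 = \left(- \frac{1}{2 \left(-45\right)} + \frac{13}{3}\right) 50 = \left(\left(- \frac{1}{2}\right) \left(- \frac{1}{45}\right) + \frac{13}{3}\right) 50 = \left(\frac{1}{90} + \frac{13}{3}\right) 50 = \frac{391}{90} \cdot 50 = \frac{1955}{9}$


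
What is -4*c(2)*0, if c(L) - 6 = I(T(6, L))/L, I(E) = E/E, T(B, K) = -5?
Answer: 0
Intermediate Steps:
I(E) = 1
c(L) = 6 + 1/L
-4*c(2)*0 = -4*(6 + 1/2)*0 = -4*(6 + ½)*0 = -4*13/2*0 = -26*0 = 0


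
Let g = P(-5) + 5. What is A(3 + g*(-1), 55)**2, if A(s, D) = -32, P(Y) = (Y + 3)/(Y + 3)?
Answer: 1024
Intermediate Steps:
P(Y) = 1 (P(Y) = (3 + Y)/(3 + Y) = 1)
g = 6 (g = 1 + 5 = 6)
A(3 + g*(-1), 55)**2 = (-32)**2 = 1024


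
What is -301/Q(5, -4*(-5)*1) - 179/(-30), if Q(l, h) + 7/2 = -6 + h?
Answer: -227/10 ≈ -22.700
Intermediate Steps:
Q(l, h) = -19/2 + h (Q(l, h) = -7/2 + (-6 + h) = -19/2 + h)
-301/Q(5, -4*(-5)*1) - 179/(-30) = -301/(-19/2 - 4*(-5)*1) - 179/(-30) = -301/(-19/2 + 20*1) - 179*(-1/30) = -301/(-19/2 + 20) + 179/30 = -301/21/2 + 179/30 = -301*2/21 + 179/30 = -86/3 + 179/30 = -227/10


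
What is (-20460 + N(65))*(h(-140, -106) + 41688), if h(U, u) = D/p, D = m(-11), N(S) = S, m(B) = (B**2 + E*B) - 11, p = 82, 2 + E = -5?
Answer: -69722408185/82 ≈ -8.5027e+8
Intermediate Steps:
E = -7 (E = -2 - 5 = -7)
m(B) = -11 + B**2 - 7*B (m(B) = (B**2 - 7*B) - 11 = -11 + B**2 - 7*B)
D = 187 (D = -11 + (-11)**2 - 7*(-11) = -11 + 121 + 77 = 187)
h(U, u) = 187/82
(-20460 + N(65))*(h(-140, -106) + 41688) = (-20460 + 65)*(187/82 + 41688) = -20395*3418603/82 = -69722408185/82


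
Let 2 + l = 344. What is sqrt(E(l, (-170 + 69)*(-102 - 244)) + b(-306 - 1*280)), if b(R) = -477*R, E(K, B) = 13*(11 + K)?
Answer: sqrt(284111) ≈ 533.02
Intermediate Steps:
l = 342 (l = -2 + 344 = 342)
E(K, B) = 143 + 13*K
sqrt(E(l, (-170 + 69)*(-102 - 244)) + b(-306 - 1*280)) = sqrt((143 + 13*342) - 477*(-306 - 1*280)) = sqrt((143 + 4446) - 477*(-306 - 280)) = sqrt(4589 - 477*(-586)) = sqrt(4589 + 279522) = sqrt(284111)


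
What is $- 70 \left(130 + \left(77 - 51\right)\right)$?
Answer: $-10920$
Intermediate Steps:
$- 70 \left(130 + \left(77 - 51\right)\right) = - 70 \left(130 + 26\right) = \left(-70\right) 156 = -10920$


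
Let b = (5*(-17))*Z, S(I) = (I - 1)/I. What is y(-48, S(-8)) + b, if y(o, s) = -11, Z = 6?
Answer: -521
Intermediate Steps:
S(I) = (-1 + I)/I
b = -510 (b = (5*(-17))*6 = -85*6 = -510)
y(-48, S(-8)) + b = -11 - 510 = -521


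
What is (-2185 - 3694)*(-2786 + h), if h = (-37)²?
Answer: 8330543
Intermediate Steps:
h = 1369
(-2185 - 3694)*(-2786 + h) = (-2185 - 3694)*(-2786 + 1369) = -5879*(-1417) = 8330543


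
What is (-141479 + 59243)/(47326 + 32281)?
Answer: -7476/7237 ≈ -1.0330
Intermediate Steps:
(-141479 + 59243)/(47326 + 32281) = -82236/79607 = -82236*1/79607 = -7476/7237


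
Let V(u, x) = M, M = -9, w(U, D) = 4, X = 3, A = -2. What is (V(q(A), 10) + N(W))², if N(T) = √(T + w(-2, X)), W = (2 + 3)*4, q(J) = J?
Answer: 105 - 36*√6 ≈ 16.818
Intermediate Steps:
W = 20 (W = 5*4 = 20)
N(T) = √(4 + T) (N(T) = √(T + 4) = √(4 + T))
V(u, x) = -9
(V(q(A), 10) + N(W))² = (-9 + √(4 + 20))² = (-9 + √24)² = (-9 + 2*√6)²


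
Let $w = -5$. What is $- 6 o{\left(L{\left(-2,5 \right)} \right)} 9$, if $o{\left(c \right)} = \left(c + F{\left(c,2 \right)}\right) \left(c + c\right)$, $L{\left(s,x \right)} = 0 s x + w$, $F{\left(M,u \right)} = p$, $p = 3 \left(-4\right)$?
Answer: $-9180$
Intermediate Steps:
$p = -12$
$F{\left(M,u \right)} = -12$
$L{\left(s,x \right)} = -5$ ($L{\left(s,x \right)} = 0 s x - 5 = 0 x - 5 = 0 - 5 = -5$)
$o{\left(c \right)} = 2 c \left(-12 + c\right)$ ($o{\left(c \right)} = \left(c - 12\right) \left(c + c\right) = \left(-12 + c\right) 2 c = 2 c \left(-12 + c\right)$)
$- 6 o{\left(L{\left(-2,5 \right)} \right)} 9 = - 6 \cdot 2 \left(-5\right) \left(-12 - 5\right) 9 = - 6 \cdot 2 \left(-5\right) \left(-17\right) 9 = \left(-6\right) 170 \cdot 9 = \left(-1020\right) 9 = -9180$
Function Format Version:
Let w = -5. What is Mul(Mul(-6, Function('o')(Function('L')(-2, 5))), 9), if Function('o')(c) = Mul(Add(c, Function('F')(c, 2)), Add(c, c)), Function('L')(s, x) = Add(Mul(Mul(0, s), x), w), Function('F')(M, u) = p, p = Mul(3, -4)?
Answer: -9180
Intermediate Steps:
p = -12
Function('F')(M, u) = -12
Function('L')(s, x) = -5 (Function('L')(s, x) = Add(Mul(Mul(0, s), x), -5) = Add(Mul(0, x), -5) = Add(0, -5) = -5)
Function('o')(c) = Mul(2, c, Add(-12, c)) (Function('o')(c) = Mul(Add(c, -12), Add(c, c)) = Mul(Add(-12, c), Mul(2, c)) = Mul(2, c, Add(-12, c)))
Mul(Mul(-6, Function('o')(Function('L')(-2, 5))), 9) = Mul(Mul(-6, Mul(2, -5, Add(-12, -5))), 9) = Mul(Mul(-6, Mul(2, -5, -17)), 9) = Mul(Mul(-6, 170), 9) = Mul(-1020, 9) = -9180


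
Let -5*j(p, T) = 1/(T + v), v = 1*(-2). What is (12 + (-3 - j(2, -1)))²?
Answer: 17956/225 ≈ 79.804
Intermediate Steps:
v = -2
j(p, T) = -1/(5*(-2 + T)) (j(p, T) = -1/(5*(T - 2)) = -1/(5*(-2 + T)))
(12 + (-3 - j(2, -1)))² = (12 + (-3 - (-1)/(-10 + 5*(-1))))² = (12 + (-3 - (-1)/(-10 - 5)))² = (12 + (-3 - (-1)/(-15)))² = (12 + (-3 - (-1)*(-1)/15))² = (12 + (-3 - 1*1/15))² = (12 + (-3 - 1/15))² = (12 - 46/15)² = (134/15)² = 17956/225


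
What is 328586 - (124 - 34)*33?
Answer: 325616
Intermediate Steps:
328586 - (124 - 34)*33 = 328586 - 90*33 = 328586 - 1*2970 = 328586 - 2970 = 325616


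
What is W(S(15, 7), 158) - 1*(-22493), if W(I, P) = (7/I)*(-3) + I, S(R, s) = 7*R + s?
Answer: 361677/16 ≈ 22605.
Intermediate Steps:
S(R, s) = s + 7*R
W(I, P) = I - 21/I (W(I, P) = -21/I + I = I - 21/I)
W(S(15, 7), 158) - 1*(-22493) = ((7 + 7*15) - 21/(7 + 7*15)) - 1*(-22493) = ((7 + 105) - 21/(7 + 105)) + 22493 = (112 - 21/112) + 22493 = (112 - 21*1/112) + 22493 = (112 - 3/16) + 22493 = 1789/16 + 22493 = 361677/16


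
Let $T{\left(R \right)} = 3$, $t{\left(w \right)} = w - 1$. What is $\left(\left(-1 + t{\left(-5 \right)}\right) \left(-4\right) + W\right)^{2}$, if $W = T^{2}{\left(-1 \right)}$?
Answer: $1369$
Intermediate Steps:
$t{\left(w \right)} = -1 + w$ ($t{\left(w \right)} = w - 1 = -1 + w$)
$W = 9$ ($W = 3^{2} = 9$)
$\left(\left(-1 + t{\left(-5 \right)}\right) \left(-4\right) + W\right)^{2} = \left(\left(-1 - 6\right) \left(-4\right) + 9\right)^{2} = \left(\left(-7\right) \left(-4\right) + 9\right)^{2} = \left(28 + 9\right)^{2} = 37^{2} = 1369$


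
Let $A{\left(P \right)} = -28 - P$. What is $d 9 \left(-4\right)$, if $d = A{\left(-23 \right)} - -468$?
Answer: $-16668$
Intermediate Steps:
$d = 463$ ($d = \left(-28 - -23\right) - -468 = \left(-28 + 23\right) + 468 = -5 + 468 = 463$)
$d 9 \left(-4\right) = 463 \cdot 9 \left(-4\right) = 463 \left(-36\right) = -16668$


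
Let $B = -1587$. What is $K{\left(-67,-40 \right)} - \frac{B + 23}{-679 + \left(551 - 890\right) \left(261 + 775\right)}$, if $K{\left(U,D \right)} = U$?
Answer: $- \frac{1386925}{20699} \approx -67.004$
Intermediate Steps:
$K{\left(-67,-40 \right)} - \frac{B + 23}{-679 + \left(551 - 890\right) \left(261 + 775\right)} = -67 - \frac{-1587 + 23}{-679 + \left(551 - 890\right) \left(261 + 775\right)} = -67 - - \frac{1564}{-679 - 351204} = -67 - - \frac{1564}{-351883} = -67 - \left(-1564\right) \left(- \frac{1}{351883}\right) = -67 - \frac{92}{20699} = - \frac{1386925}{20699}$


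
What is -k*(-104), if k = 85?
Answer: 8840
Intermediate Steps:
-k*(-104) = -85*(-104) = -1*(-8840) = 8840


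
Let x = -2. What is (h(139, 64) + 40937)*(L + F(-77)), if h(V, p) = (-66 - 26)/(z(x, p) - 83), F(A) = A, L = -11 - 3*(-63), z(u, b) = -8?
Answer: 376261259/91 ≈ 4.1347e+6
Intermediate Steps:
L = 178 (L = -11 + 189 = 178)
h(V, p) = 92/91 (h(V, p) = (-66 - 26)/(-8 - 83) = -92/(-91) = -92*(-1/91) = 92/91)
(h(139, 64) + 40937)*(L + F(-77)) = (92/91 + 40937)*(178 - 77) = (3725359/91)*101 = 376261259/91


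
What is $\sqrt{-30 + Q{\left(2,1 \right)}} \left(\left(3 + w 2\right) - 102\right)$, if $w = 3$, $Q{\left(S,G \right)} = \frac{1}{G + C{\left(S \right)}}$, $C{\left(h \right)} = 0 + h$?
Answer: $- 31 i \sqrt{267} \approx - 506.54 i$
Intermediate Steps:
$C{\left(h \right)} = h$
$Q{\left(S,G \right)} = \frac{1}{G + S}$
$\sqrt{-30 + Q{\left(2,1 \right)}} \left(\left(3 + w 2\right) - 102\right) = \sqrt{-30 + \frac{1}{1 + 2}} \left(\left(3 + 3 \cdot 2\right) - 102\right) = \sqrt{-30 + \frac{1}{3}} \left(\left(3 + 6\right) - 102\right) = \sqrt{-30 + \frac{1}{3}} \left(9 - 102\right) = \sqrt{- \frac{89}{3}} \left(-93\right) = \frac{i \sqrt{267}}{3} \left(-93\right) = - 31 i \sqrt{267}$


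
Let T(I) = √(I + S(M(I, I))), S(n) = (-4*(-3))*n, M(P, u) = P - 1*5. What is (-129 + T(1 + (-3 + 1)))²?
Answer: (129 - I*√73)² ≈ 16568.0 - 2204.4*I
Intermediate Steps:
M(P, u) = -5 + P (M(P, u) = P - 5 = -5 + P)
S(n) = 12*n
T(I) = √(-60 + 13*I) (T(I) = √(I + 12*(-5 + I)) = √(I + (-60 + 12*I)) = √(-60 + 13*I))
(-129 + T(1 + (-3 + 1)))² = (-129 + √(-60 + 13*(1 + (-3 + 1))))² = (-129 + √(-60 + 13*(1 - 2)))² = (-129 + √(-60 + 13*(-1)))² = (-129 + √(-60 - 13))² = (-129 + √(-73))² = (-129 + I*√73)²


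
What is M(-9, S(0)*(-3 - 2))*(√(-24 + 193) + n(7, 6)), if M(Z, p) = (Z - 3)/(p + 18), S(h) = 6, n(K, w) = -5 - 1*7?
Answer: 1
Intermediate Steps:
n(K, w) = -12 (n(K, w) = -5 - 7 = -12)
M(Z, p) = (-3 + Z)/(18 + p)
M(-9, S(0)*(-3 - 2))*(√(-24 + 193) + n(7, 6)) = ((-3 - 9)/(18 + 6*(-3 - 2)))*(√(-24 + 193) - 12) = (-12/(18 + 6*(-5)))*(√169 - 12) = (-12/(18 - 30))*(13 - 12) = (-12/(-12))*1 = -1/12*(-12)*1 = 1*1 = 1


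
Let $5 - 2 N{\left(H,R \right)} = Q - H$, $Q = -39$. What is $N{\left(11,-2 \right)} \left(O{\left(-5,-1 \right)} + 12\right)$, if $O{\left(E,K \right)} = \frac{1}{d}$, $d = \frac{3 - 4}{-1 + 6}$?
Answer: $\frac{385}{2} \approx 192.5$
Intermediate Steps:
$d = - \frac{1}{5} \approx -0.2$
$O{\left(E,K \right)} = -5$ ($O{\left(E,K \right)} = \frac{1}{- \frac{1}{5}} = -5$)
$N{\left(H,R \right)} = 22 + \frac{H}{2}$ ($N{\left(H,R \right)} = \frac{5}{2} - \frac{-39 - H}{2} = \frac{5}{2} + \left(\frac{39}{2} + \frac{H}{2}\right) = 22 + \frac{H}{2}$)
$N{\left(11,-2 \right)} \left(O{\left(-5,-1 \right)} + 12\right) = \left(22 + \frac{1}{2} \cdot 11\right) \left(-5 + 12\right) = \left(22 + \frac{11}{2}\right) 7 = \frac{55}{2} \cdot 7 = \frac{385}{2}$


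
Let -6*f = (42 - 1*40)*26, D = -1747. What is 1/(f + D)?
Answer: -3/5267 ≈ -0.00056958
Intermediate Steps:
f = -26/3 (f = -(42 - 1*40)*26/6 = -(42 - 40)*26/6 = -26/3 ≈ -8.6667)
1/(f + D) = 1/(-26/3 - 1747) = 1/(-5267/3) = -3/5267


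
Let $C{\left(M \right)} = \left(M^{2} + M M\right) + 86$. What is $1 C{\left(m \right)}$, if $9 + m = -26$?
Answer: $2536$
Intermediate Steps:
$m = -35$ ($m = -9 - 26 = -35$)
$C{\left(M \right)} = 86 + 2 M^{2}$ ($C{\left(M \right)} = \left(M^{2} + M^{2}\right) + 86 = 2 M^{2} + 86 = 86 + 2 M^{2}$)
$1 C{\left(m \right)} = 1 \left(86 + 2 \left(-35\right)^{2}\right) = 1 \left(86 + 2 \cdot 1225\right) = 1 \left(86 + 2450\right) = 1 \cdot 2536 = 2536$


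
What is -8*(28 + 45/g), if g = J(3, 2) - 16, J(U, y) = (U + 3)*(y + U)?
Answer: -1748/7 ≈ -249.71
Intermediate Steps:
J(U, y) = (3 + U)*(U + y)
g = 14 (g = (3² + 3*3 + 3*2 + 3*2) - 16 = (9 + 9 + 6 + 6) - 16 = 30 - 16 = 14)
-8*(28 + 45/g) = -8*(28 + 45/14) = -8*437/14 = -1748/7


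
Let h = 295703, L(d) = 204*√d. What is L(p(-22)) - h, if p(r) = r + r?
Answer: -295703 + 408*I*√11 ≈ -2.957e+5 + 1353.2*I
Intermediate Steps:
p(r) = 2*r
L(p(-22)) - h = 204*√(2*(-22)) - 1*295703 = 204*√(-44) - 295703 = 204*(2*I*√11) - 295703 = 408*I*√11 - 295703 = -295703 + 408*I*√11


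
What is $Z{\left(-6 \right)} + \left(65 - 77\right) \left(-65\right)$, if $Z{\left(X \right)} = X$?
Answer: $774$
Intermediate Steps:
$Z{\left(-6 \right)} + \left(65 - 77\right) \left(-65\right) = -6 + \left(65 - 77\right) \left(-65\right) = -6 - -780 = -6 + 780 = 774$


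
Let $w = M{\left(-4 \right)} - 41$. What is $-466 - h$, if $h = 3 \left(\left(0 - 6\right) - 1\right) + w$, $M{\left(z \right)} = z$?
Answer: $-400$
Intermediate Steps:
$w = -45$ ($w = -4 - 41 = -45$)
$h = -66$ ($h = 3 \left(\left(0 - 6\right) - 1\right) - 45 = 3 \left(-6 - 1\right) - 45 = 3 \left(-7\right) - 45 = -21 - 45 = -66$)
$-466 - h = -466 - -66 = -466 + 66 = -400$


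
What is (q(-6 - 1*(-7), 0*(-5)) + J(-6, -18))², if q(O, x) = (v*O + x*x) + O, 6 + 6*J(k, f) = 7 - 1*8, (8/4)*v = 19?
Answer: 784/9 ≈ 87.111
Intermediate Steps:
v = 19/2 (v = (½)*19 = 19/2 ≈ 9.5000)
J(k, f) = -7/6 (J(k, f) = -1 + (7 - 1*8)/6 = -1 + (7 - 8)/6 = -1 + (⅙)*(-1) = -1 - ⅙ = -7/6)
q(O, x) = x² + 21*O/2 (q(O, x) = (19*O/2 + x*x) + O = (19*O/2 + x²) + O = (x² + 19*O/2) + O = x² + 21*O/2)
(q(-6 - 1*(-7), 0*(-5)) + J(-6, -18))² = (((0*(-5))² + 21*(-6 - 1*(-7))/2) - 7/6)² = ((0² + 21*(-6 + 7)/2) - 7/6)² = ((0 + (21/2)*1) - 7/6)² = ((0 + 21/2) - 7/6)² = (21/2 - 7/6)² = (28/3)² = 784/9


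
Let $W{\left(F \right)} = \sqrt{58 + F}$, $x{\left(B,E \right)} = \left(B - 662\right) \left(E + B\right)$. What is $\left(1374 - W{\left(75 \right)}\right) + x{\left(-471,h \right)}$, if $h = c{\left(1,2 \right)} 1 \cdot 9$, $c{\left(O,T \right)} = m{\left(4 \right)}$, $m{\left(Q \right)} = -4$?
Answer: $575805 - \sqrt{133} \approx 5.7579 \cdot 10^{5}$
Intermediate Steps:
$c{\left(O,T \right)} = -4$
$h = -36$ ($h = \left(-4\right) 1 \cdot 9 = \left(-4\right) 9 = -36$)
$x{\left(B,E \right)} = \left(-662 + B\right) \left(B + E\right)$
$\left(1374 - W{\left(75 \right)}\right) + x{\left(-471,h \right)} = \left(1374 - \sqrt{58 + 75}\right) - \left(-352590 - 221841\right) = \left(1374 - \sqrt{133}\right) + \left(221841 + 311802 + 23832 + 16956\right) = \left(1374 - \sqrt{133}\right) + 574431 = 575805 - \sqrt{133}$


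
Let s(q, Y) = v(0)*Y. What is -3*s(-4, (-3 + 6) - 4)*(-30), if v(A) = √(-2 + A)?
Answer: -90*I*√2 ≈ -127.28*I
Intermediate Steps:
s(q, Y) = I*Y*√2 (s(q, Y) = √(-2 + 0)*Y = √(-2)*Y = (I*√2)*Y = I*Y*√2)
-3*s(-4, (-3 + 6) - 4)*(-30) = -3*I*((-3 + 6) - 4)*√2*(-30) = -3*I*(3 - 4)*√2*(-30) = -3*I*(-1)*√2*(-30) = -(-3)*I*√2*(-30) = (3*I*√2)*(-30) = -90*I*√2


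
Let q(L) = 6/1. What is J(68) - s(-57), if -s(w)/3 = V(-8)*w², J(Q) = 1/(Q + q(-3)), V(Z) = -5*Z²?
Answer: -230808959/74 ≈ -3.1190e+6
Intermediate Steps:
q(L) = 6 (q(L) = 6*1 = 6)
J(Q) = 1/(6 + Q) (J(Q) = 1/(Q + 6) = 1/(6 + Q))
s(w) = 960*w² (s(w) = -3*(-5*(-8)²)*w² = -3*(-5*64)*w² = -(-960)*w² = 960*w²)
J(68) - s(-57) = 1/(6 + 68) - 960*(-57)² = 1/74 - 960*3249 = 1/74 - 1*3119040 = 1/74 - 3119040 = -230808959/74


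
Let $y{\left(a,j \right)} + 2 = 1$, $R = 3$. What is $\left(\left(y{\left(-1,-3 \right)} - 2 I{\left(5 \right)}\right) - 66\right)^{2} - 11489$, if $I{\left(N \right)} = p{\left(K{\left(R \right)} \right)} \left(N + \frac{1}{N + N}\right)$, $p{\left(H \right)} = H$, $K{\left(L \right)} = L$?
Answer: $- \frac{49081}{25} \approx -1963.2$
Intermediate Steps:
$y{\left(a,j \right)} = -1$ ($y{\left(a,j \right)} = -2 + 1 = -1$)
$I{\left(N \right)} = 3 N + \frac{3}{2 N}$ ($I{\left(N \right)} = 3 \left(N + \frac{1}{N + N}\right) = 3 \left(N + \frac{1}{2 N}\right) = 3 N + \frac{3}{2 N}$)
$\left(\left(y{\left(-1,-3 \right)} - 2 I{\left(5 \right)}\right) - 66\right)^{2} - 11489 = \left(\left(-1 - 2 \left(3 \cdot 5 + \frac{3}{2 \cdot 5}\right)\right) - 66\right)^{2} - 11489 = \left(\left(-1 - 2 \left(15 + \frac{3}{2} \cdot \frac{1}{5}\right)\right) - 66\right)^{2} - 11489 = \left(\left(-1 - 2 \left(15 + \frac{3}{10}\right)\right) - 66\right)^{2} - 11489 = \left(\left(-1 - \frac{153}{5}\right) - 66\right)^{2} - 11489 = \left(- \frac{158}{5} - 66\right)^{2} - 11489 = \left(- \frac{488}{5}\right)^{2} - 11489 = \frac{238144}{25} - 11489 = - \frac{49081}{25}$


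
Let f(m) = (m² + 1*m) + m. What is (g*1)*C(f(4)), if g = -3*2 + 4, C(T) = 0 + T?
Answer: -48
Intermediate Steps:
f(m) = m² + 2*m (f(m) = (m² + m) + m = (m + m²) + m = m² + 2*m)
C(T) = T
g = -2 (g = -6 + 4 = -2)
(g*1)*C(f(4)) = (-2*1)*(4*(2 + 4)) = -8*6 = -2*24 = -48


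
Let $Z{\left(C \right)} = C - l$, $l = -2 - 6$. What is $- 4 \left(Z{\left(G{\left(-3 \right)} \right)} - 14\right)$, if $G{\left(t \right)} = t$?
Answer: $36$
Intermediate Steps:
$l = -8$ ($l = -2 - 6 = -8$)
$Z{\left(C \right)} = 8 + C$ ($Z{\left(C \right)} = C - -8 = C + 8 = 8 + C$)
$- 4 \left(Z{\left(G{\left(-3 \right)} \right)} - 14\right) = - 4 \left(\left(8 - 3\right) - 14\right) = - 4 \left(5 - 14\right) = \left(-4\right) \left(-9\right) = 36$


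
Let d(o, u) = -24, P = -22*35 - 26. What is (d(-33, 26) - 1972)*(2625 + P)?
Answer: -3650684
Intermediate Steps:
P = -796 (P = -770 - 26 = -796)
(d(-33, 26) - 1972)*(2625 + P) = (-24 - 1972)*(2625 - 796) = -1996*1829 = -3650684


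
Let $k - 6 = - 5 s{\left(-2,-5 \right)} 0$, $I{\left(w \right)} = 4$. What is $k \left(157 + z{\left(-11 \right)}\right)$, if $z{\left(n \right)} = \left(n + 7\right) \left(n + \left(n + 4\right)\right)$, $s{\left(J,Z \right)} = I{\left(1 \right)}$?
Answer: $1374$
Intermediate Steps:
$s{\left(J,Z \right)} = 4$
$k = 6$ ($k = 6 + \left(-5\right) 4 \cdot 0 = 6 - 0 = 6 + 0 = 6$)
$z{\left(n \right)} = \left(4 + 2 n\right) \left(7 + n\right)$ ($z{\left(n \right)} = \left(7 + n\right) \left(n + \left(4 + n\right)\right) = \left(7 + n\right) \left(4 + 2 n\right) = \left(4 + 2 n\right) \left(7 + n\right)$)
$k \left(157 + z{\left(-11 \right)}\right) = 6 \left(157 + \left(28 + 2 \left(-11\right)^{2} + 18 \left(-11\right)\right)\right) = 6 \left(157 + \left(28 + 2 \cdot 121 - 198\right)\right) = 6 \left(157 + \left(28 + 242 - 198\right)\right) = 6 \left(157 + 72\right) = 6 \cdot 229 = 1374$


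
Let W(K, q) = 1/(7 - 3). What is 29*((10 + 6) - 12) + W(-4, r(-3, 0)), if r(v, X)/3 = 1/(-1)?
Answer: 465/4 ≈ 116.25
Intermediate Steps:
r(v, X) = -3 (r(v, X) = 3/(-1) = 3*(-1) = -3)
W(K, q) = ¼ (W(K, q) = 1/4 = ¼)
29*((10 + 6) - 12) + W(-4, r(-3, 0)) = 29*((10 + 6) - 12) + ¼ = 29*(16 - 12) + ¼ = 29*4 + ¼ = 116 + ¼ = 465/4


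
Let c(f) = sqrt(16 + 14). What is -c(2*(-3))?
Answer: -sqrt(30) ≈ -5.4772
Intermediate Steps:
c(f) = sqrt(30)
-c(2*(-3)) = -sqrt(30)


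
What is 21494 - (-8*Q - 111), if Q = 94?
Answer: 22357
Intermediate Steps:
21494 - (-8*Q - 111) = 21494 - (-8*94 - 111) = 21494 - (-752 - 111) = 21494 - 1*(-863) = 21494 + 863 = 22357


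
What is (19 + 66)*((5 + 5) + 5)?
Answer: 1275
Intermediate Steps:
(19 + 66)*((5 + 5) + 5) = 85*(10 + 5) = 85*15 = 1275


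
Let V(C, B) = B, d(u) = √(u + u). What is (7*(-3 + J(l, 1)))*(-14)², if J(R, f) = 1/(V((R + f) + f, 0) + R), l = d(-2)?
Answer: -4116 - 686*I ≈ -4116.0 - 686.0*I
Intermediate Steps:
d(u) = √2*√u (d(u) = √(2*u) = √2*√u)
l = 2*I (l = √2*√(-2) = √2*(I*√2) = 2*I ≈ 2.0*I)
J(R, f) = 1/R (J(R, f) = 1/(0 + R) = 1/R)
(7*(-3 + J(l, 1)))*(-14)² = (7*(-3 + 1/(2*I)))*(-14)² = (7*(-3 - I/2))*196 = (-21 - 7*I/2)*196 = -4116 - 686*I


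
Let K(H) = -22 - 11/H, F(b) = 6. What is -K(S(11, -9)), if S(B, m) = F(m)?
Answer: 143/6 ≈ 23.833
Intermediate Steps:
S(B, m) = 6
-K(S(11, -9)) = -(-22 - 11/6) = -1*(-143/6) = 143/6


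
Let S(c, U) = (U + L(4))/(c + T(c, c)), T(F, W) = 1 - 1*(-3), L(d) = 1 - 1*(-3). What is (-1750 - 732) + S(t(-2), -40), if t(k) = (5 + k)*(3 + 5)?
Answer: -17383/7 ≈ -2483.3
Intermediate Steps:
L(d) = 4 (L(d) = 1 + 3 = 4)
T(F, W) = 4 (T(F, W) = 1 + 3 = 4)
t(k) = 40 + 8*k (t(k) = (5 + k)*8 = 40 + 8*k)
S(c, U) = (4 + U)/(4 + c) (S(c, U) = (U + 4)/(c + 4) = (4 + U)/(4 + c))
(-1750 - 732) + S(t(-2), -40) = (-1750 - 732) + (4 - 40)/(4 + (40 + 8*(-2))) = -2482 - 36/(4 + (40 - 16)) = -2482 - 36/(4 + 24) = -2482 - 36/28 = -2482 + (1/28)*(-36) = -2482 - 9/7 = -17383/7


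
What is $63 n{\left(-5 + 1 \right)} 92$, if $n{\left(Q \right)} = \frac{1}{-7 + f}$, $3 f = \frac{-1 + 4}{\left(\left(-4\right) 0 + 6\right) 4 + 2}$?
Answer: $- \frac{150696}{181} \approx -832.57$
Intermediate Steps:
$f = \frac{1}{26}$ ($f = \frac{\left(-1 + 4\right) \frac{1}{\left(\left(-4\right) 0 + 6\right) 4 + 2}}{3} = \frac{3 \frac{1}{\left(0 + 6\right) 4 + 2}}{3} = \frac{3 \frac{1}{6 \cdot 4 + 2}}{3} = \frac{3 \frac{1}{24 + 2}}{3} = \frac{3 \cdot \frac{1}{26}}{3} = \frac{1}{3} \cdot \frac{3}{26} = \frac{1}{26} \approx 0.038462$)
$n{\left(Q \right)} = - \frac{26}{181}$ ($n{\left(Q \right)} = \frac{1}{-7 + \frac{1}{26}} = \frac{1}{- \frac{181}{26}} = - \frac{26}{181}$)
$63 n{\left(-5 + 1 \right)} 92 = 63 \left(- \frac{26}{181}\right) 92 = \left(- \frac{1638}{181}\right) 92 = - \frac{150696}{181}$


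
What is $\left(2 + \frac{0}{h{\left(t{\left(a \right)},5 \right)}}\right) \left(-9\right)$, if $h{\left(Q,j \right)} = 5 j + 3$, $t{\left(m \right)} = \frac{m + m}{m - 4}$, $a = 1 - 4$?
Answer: $-18$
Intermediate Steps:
$a = -3$
$t{\left(m \right)} = \frac{2 m}{-4 + m}$
$h{\left(Q,j \right)} = 3 + 5 j$
$\left(2 + \frac{0}{h{\left(t{\left(a \right)},5 \right)}}\right) \left(-9\right) = \left(2 + \frac{0}{3 + 5 \cdot 5}\right) \left(-9\right) = \left(2 + \frac{0}{3 + 25}\right) \left(-9\right) = \left(2 + \frac{0}{28}\right) \left(-9\right) = \left(2 + 0 \cdot \frac{1}{28}\right) \left(-9\right) = \left(2 + 0\right) \left(-9\right) = 2 \left(-9\right) = -18$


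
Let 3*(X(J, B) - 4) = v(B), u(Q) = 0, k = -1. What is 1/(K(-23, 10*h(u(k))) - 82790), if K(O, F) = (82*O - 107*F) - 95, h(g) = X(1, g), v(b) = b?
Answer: -1/89051 ≈ -1.1230e-5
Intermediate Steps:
X(J, B) = 4 + B/3
h(g) = 4 + g/3
K(O, F) = -95 - 107*F + 82*O (K(O, F) = (-107*F + 82*O) - 95 = -95 - 107*F + 82*O)
1/(K(-23, 10*h(u(k))) - 82790) = 1/((-95 - 1070*(4 + (1/3)*0) + 82*(-23)) - 82790) = 1/((-95 - 1070*(4 + 0) - 1886) - 82790) = 1/((-95 - 1070*4 - 1886) - 82790) = 1/((-95 - 107*40 - 1886) - 82790) = 1/((-95 - 4280 - 1886) - 82790) = 1/(-6261 - 82790) = 1/(-89051) = -1/89051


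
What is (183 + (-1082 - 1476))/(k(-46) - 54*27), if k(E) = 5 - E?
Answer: 2375/1407 ≈ 1.6880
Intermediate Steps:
(183 + (-1082 - 1476))/(k(-46) - 54*27) = (183 + (-1082 - 1476))/((5 - 1*(-46)) - 54*27) = (183 - 2558)/((5 + 46) - 1458) = -2375/(51 - 1458) = -2375/(-1407) = -2375*(-1/1407) = 2375/1407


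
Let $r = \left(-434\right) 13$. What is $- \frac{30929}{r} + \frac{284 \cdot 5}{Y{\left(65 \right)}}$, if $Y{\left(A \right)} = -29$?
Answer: $- \frac{7114699}{163618} \approx -43.484$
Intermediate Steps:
$r = -5642$
$- \frac{30929}{r} + \frac{284 \cdot 5}{Y{\left(65 \right)}} = - \frac{30929}{-5642} + \frac{284 \cdot 5}{-29} = \left(-30929\right) \left(- \frac{1}{5642}\right) + 1420 \left(- \frac{1}{29}\right) = \frac{30929}{5642} - \frac{1420}{29} = - \frac{7114699}{163618}$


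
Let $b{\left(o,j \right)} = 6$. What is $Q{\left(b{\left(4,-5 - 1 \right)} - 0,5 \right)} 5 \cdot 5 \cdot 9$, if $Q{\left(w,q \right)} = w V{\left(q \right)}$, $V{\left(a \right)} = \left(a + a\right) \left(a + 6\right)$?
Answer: $148500$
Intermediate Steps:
$V{\left(a \right)} = 2 a \left(6 + a\right)$
$Q{\left(w,q \right)} = 2 q w \left(6 + q\right)$ ($Q{\left(w,q \right)} = w 2 q \left(6 + q\right) = 2 q w \left(6 + q\right)$)
$Q{\left(b{\left(4,-5 - 1 \right)} - 0,5 \right)} 5 \cdot 5 \cdot 9 = 2 \cdot 5 \left(6 - 0\right) \left(6 + 5\right) 5 \cdot 5 \cdot 9 = 2 \cdot 5 \left(6 + 0\right) 11 \cdot 25 \cdot 9 = 2 \cdot 5 \cdot 6 \cdot 11 \cdot 25 \cdot 9 = 660 \cdot 25 \cdot 9 = 16500 \cdot 9 = 148500$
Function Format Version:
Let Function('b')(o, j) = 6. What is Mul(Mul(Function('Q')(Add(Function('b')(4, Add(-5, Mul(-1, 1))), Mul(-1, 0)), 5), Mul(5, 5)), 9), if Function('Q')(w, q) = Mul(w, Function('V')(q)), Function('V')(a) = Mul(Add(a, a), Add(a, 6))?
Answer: 148500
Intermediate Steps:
Function('V')(a) = Mul(2, a, Add(6, a)) (Function('V')(a) = Mul(Mul(2, a), Add(6, a)) = Mul(2, a, Add(6, a)))
Function('Q')(w, q) = Mul(2, q, w, Add(6, q)) (Function('Q')(w, q) = Mul(w, Mul(2, q, Add(6, q))) = Mul(2, q, w, Add(6, q)))
Mul(Mul(Function('Q')(Add(Function('b')(4, Add(-5, Mul(-1, 1))), Mul(-1, 0)), 5), Mul(5, 5)), 9) = Mul(Mul(Mul(2, 5, Add(6, Mul(-1, 0)), Add(6, 5)), Mul(5, 5)), 9) = Mul(Mul(Mul(2, 5, Add(6, 0), 11), 25), 9) = Mul(Mul(Mul(2, 5, 6, 11), 25), 9) = Mul(Mul(660, 25), 9) = Mul(16500, 9) = 148500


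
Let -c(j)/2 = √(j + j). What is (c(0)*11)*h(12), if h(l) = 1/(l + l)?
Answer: 0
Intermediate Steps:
h(l) = 1/(2*l)
c(j) = -2*√2*√j (c(j) = -2*√(j + j) = -2*√2*√j)
(c(0)*11)*h(12) = (-2*√2*√0*11)*((½)/12) = (-2*√2*0*11)*((½)*(1/12)) = (0*11)*(1/24) = 0*(1/24) = 0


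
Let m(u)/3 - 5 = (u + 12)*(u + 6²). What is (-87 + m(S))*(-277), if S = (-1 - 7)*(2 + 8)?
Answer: -2466408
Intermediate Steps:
S = -80 (S = -8*10 = -80)
m(u) = 15 + 3*(12 + u)*(36 + u) (m(u) = 15 + 3*((u + 12)*(u + 6²)) = 15 + 3*((12 + u)*(u + 36)) = 15 + 3*((12 + u)*(36 + u)) = 15 + 3*(12 + u)*(36 + u))
(-87 + m(S))*(-277) = (-87 + (1311 + 3*(-80)² + 144*(-80)))*(-277) = (-87 + (1311 + 3*6400 - 11520))*(-277) = (-87 + (1311 + 19200 - 11520))*(-277) = (-87 + 8991)*(-277) = 8904*(-277) = -2466408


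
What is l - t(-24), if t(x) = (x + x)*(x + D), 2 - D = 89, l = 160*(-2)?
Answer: -5648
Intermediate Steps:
l = -320
D = -87 (D = 2 - 1*89 = 2 - 89 = -87)
t(x) = 2*x*(-87 + x) (t(x) = (x + x)*(x - 87) = (2*x)*(-87 + x) = 2*x*(-87 + x))
l - t(-24) = -320 - 2*(-24)*(-87 - 24) = -320 - 2*(-24)*(-111) = -320 - 1*5328 = -320 - 5328 = -5648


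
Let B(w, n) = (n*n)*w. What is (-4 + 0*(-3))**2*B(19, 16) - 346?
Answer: 77478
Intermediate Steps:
B(w, n) = w*n**2 (B(w, n) = n**2*w = w*n**2)
(-4 + 0*(-3))**2*B(19, 16) - 346 = (-4 + 0*(-3))**2*(19*16**2) - 346 = (-4 + 0)**2*(19*256) - 346 = (-4)**2*4864 - 346 = 16*4864 - 346 = 77824 - 346 = 77478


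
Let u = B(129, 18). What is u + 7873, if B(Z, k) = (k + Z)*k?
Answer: 10519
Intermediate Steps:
B(Z, k) = k*(Z + k) (B(Z, k) = (Z + k)*k = k*(Z + k))
u = 2646 (u = 18*(129 + 18) = 18*147 = 2646)
u + 7873 = 2646 + 7873 = 10519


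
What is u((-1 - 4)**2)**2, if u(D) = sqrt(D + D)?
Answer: 50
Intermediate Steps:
u(D) = sqrt(2)*sqrt(D) (u(D) = sqrt(2*D) = sqrt(2)*sqrt(D))
u((-1 - 4)**2)**2 = (sqrt(2)*sqrt((-1 - 4)**2))**2 = (sqrt(2)*sqrt((-5)**2))**2 = (sqrt(2)*sqrt(25))**2 = (sqrt(2)*5)**2 = (5*sqrt(2))**2 = 50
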